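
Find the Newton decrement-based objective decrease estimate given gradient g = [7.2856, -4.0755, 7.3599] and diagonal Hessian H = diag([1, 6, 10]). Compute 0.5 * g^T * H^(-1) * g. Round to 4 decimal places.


Step 1: H is diagonal, so H^(-1) * g = [7.2856, -0.6793, 0.736].
Step 2: g^T H^(-1) g = sum_i g_i^2 / H_ii
  = (7.2856)^2/1 + (-4.0755)^2/6 + (7.3599)^2/10
  = 53.08 + 2.7683 + 5.4168 = 61.2651
Step 3: Objective decrease = 0.5 * g^T H^(-1) g = 30.6325


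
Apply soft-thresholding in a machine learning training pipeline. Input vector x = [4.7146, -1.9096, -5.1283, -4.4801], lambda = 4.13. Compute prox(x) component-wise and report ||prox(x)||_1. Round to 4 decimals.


Soft-thresholding with lambda = 4.13:
prox(4.7146) = sign(4.7146)*max(|4.7146| - 4.13, 0) = 0.5846
prox(-1.9096) = sign(-1.9096)*max(|-1.9096| - 4.13, 0) = 0.0
prox(-5.1283) = sign(-5.1283)*max(|-5.1283| - 4.13, 0) = -0.9983
prox(-4.4801) = sign(-4.4801)*max(|-4.4801| - 4.13, 0) = -0.3501
prox(x) = [0.5846, 0.0, -0.9983, -0.3501]
||prox(x)||_1 = 0.5846 + 0.0 + 0.9983 + 0.3501 = 1.933


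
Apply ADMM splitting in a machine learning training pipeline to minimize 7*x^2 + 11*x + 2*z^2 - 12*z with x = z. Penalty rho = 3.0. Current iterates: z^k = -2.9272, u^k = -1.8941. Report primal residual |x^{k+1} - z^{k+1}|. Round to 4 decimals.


ADMM iteration with rho = 3.0, z^k = -2.9272, u^k = -1.8941
Step 1: x-update.
Minimize 7*x^2 + 11*x + (3.0/2)*(x + 2.9272 - 1.8941)^2
FOC: (2*7 + 3.0)*x = -11 + 3.0*(-2.9272 + 1.8941)
x^{k+1} = -0.8294
Step 2: z-update.
Minimize 2*z^2 - 12*z + (3.0/2)*(-0.8294 - z - 1.8941)^2
FOC: (2*2 + 3.0)*z = 12 + 3.0*(-0.8294 - 1.8941)
z^{k+1} = 0.5471
Step 3: u-update.
u^{k+1} = -1.8941 - 0.8294 - 0.5471 = -3.2706
Step 4: Primal residual = |-0.8294 - 0.5471| = 1.3765


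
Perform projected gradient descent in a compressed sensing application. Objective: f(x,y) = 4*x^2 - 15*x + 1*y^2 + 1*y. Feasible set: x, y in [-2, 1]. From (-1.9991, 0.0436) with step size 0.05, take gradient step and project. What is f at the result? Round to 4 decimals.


Step 1: Compute gradient at (-1.9991, 0.0436).
grad_x = 2*4*-1.9991 - 15 = -30.9928
grad_y = 2*1*0.0436 + 1 = 1.0872
Step 2: Gradient step.
x_raw = -1.9991 - 0.05*-30.9928 = -0.4495
y_raw = 0.0436 - 0.05*1.0872 = -0.0108
Step 3: Project onto [-2, 1].
x_proj = clip(-0.4495) = -0.4495
y_proj = clip(-0.0108) = -0.0108
Step 4: Evaluate f.
f(-0.4495, -0.0108) = 7.5393


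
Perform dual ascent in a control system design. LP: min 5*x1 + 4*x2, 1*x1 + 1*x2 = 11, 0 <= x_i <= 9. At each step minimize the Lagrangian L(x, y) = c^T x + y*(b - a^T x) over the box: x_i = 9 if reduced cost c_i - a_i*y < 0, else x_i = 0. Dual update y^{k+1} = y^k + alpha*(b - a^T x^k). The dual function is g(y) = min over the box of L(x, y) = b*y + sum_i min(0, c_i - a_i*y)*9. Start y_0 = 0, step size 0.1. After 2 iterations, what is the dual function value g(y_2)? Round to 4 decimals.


Dual ascent for LP: min 5*x1 + 4*x2, 1*x1 + 1*x2 = 11, 0 <= x_i <= 9
Step 1: y^k = 0.0, reduced costs: (5.0, 4.0)
  x^k = (0.0, 0.0), subgradient = b - a^T x = 11.0
  y^{k+1} = 0.0 + 0.1*11.0 = 1.1
Step 2: y^k = 1.1, reduced costs: (3.9, 2.9)
  x^k = (0.0, 0.0), subgradient = b - a^T x = 11.0
  y^{k+1} = 1.1 + 0.1*11.0 = 2.2
Dual objective at y_2 = 2.2: reduced costs (2.8, 1.8), box minimizer x = (0.0, 0.0)
g(y_2) = b*y + (c1 - a1*y)*x1 + (c2 - a2*y)*x2 = 11*2.2 + 2.8*0.0 + 1.8*0.0 = 24.2 + 0.0 + 0.0 = 24.2


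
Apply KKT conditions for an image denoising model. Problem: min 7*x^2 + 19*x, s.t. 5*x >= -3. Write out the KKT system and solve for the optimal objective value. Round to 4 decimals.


Step 1: Try lambda = 0 (constraint inactive).
x_unc = -19/(2*7) = -1.3571
Check: 5*-1.3571 = -6.7855 < -3 -- violated!
Step 2: Constraint must be active: 5*x = -3
x* = -3/5 = -0.6
lambda = (2*7*(-0.6) + 19)/5 = 2.12
Step 3: Compute optimal value.
f(x*) = 7*(-0.6)^2 + 19*(-0.6) = -8.88


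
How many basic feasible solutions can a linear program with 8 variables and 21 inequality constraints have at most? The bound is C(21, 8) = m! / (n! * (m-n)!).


Each vertex corresponds to some choice of n active constraints out of m, so the number of vertices is at most C(m, n) = m! / (n!(m-n)!).
m = 21, n = 8
Numerator: 21 * 20 * 19 * 18 * 17 * 16 * 15 * 14
Denominator: 8! = 40320
C(21, 8) = 203490


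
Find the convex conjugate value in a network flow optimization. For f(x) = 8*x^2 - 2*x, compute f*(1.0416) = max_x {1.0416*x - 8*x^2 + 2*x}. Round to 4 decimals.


f*(y) = sup_x {y*x - a*x^2 - b*x} = sup_x {(y-b)*x - a*x^2}
FOC: (y - b) - 2a*x = 0 => x* = (y - b)/(2a)
x* = (1.0416 + 2)/(2*8) = 0.1901
f*(1.0416) = (y-b)^2/(4a) = (1.0416 + 2)^2/(4*8)
= 9.2513/32 = 0.2891


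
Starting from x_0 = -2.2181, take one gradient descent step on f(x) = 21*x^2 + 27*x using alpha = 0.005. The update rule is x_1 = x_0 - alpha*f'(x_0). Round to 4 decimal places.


We compute the gradient at x_0 and apply the update.
f'(x) = 42*x + 27
f'(-2.2181) = 42*-2.2181 + 27 = -66.1602
x_1 = -2.2181 - 0.005*-66.1602 = -1.8873


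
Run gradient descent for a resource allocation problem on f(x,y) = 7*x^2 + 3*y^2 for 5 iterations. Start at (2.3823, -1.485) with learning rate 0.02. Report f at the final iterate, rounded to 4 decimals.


Gradient descent on f(x,y) = 7*x^2 + 3*y^2.
Starting point: (2.3823, -1.485), alpha = 0.02
Step 1: grad_x = 2*7*2.3823 = 33.3522, grad_y = 2*3*-1.485 = -8.91
  x_1 = 2.3823 - 0.02*33.3522 = 1.7153
  y_1 = -1.485 - 0.02*-8.91 = -1.3068
Step 2: grad_x = 2*7*1.7153 = 24.0136, grad_y = 2*3*-1.3068 = -7.8408
  x_2 = 1.7153 - 0.02*24.0136 = 1.235
  y_2 = -1.3068 - 0.02*-7.8408 = -1.15
Step 3: grad_x = 2*7*1.235 = 17.2898, grad_y = 2*3*-1.15 = -6.8999
  x_3 = 1.235 - 0.02*17.2898 = 0.8892
  y_3 = -1.15 - 0.02*-6.8999 = -1.012
Step 4: grad_x = 2*7*0.8892 = 12.4486, grad_y = 2*3*-1.012 = -6.0719
  x_4 = 0.8892 - 0.02*12.4486 = 0.6402
  y_4 = -1.012 - 0.02*-6.0719 = -0.8905
Step 5: grad_x = 2*7*0.6402 = 8.963, grad_y = 2*3*-0.8905 = -5.3433
  x_5 = 0.6402 - 0.02*8.963 = 0.461
  y_5 = -0.8905 - 0.02*-5.3433 = -0.7837
f(0.461, -0.7837) = 7*0.461^2 + 3*(-0.7837)^2 = 3.3298


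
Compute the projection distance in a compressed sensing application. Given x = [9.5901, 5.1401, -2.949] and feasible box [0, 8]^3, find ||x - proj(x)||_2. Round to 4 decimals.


Project each component onto [0, 8].
clip(9.5901) = 8.0, clip(5.1401) = 5.1401, clip(-2.949) = 0.0
Projection = [8.0, 5.1401, 0.0]
Squared diffs: [2.5284, 0.0, 8.6966]
Distance = sqrt(11.225) = 3.3504


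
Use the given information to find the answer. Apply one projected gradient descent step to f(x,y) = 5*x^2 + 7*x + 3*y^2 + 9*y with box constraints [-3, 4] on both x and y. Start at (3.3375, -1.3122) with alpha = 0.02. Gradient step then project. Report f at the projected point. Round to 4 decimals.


Step 1: Compute gradient at (3.3375, -1.3122).
grad_x = 2*5*3.3375 + 7 = 40.375
grad_y = 2*3*-1.3122 + 9 = 1.1268
Step 2: Gradient step.
x_raw = 3.3375 - 0.02*40.375 = 2.53
y_raw = -1.3122 - 0.02*1.1268 = -1.3347
Step 3: Project onto [-3, 4].
x_proj = clip(2.53) = 2.53
y_proj = clip(-1.3347) = -1.3347
Step 4: Evaluate f.
f(2.53, -1.3347) = 43.0464


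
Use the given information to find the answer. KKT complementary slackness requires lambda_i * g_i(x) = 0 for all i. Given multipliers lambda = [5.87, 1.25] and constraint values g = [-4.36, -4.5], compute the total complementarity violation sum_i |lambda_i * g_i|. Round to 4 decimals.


KKT complementary slackness check:
lambda_1 * g_1 = 5.87 * -4.36 = -25.5932
lambda_2 * g_2 = 1.25 * -4.5 = -5.625
Total violation = 25.5932 + 5.625 = 31.2182


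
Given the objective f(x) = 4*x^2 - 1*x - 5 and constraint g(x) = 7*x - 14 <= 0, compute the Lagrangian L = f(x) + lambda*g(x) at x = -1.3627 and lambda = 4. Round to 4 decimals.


Step 1: Evaluate f(x).
f(-1.3627) = 4*(-1.3627)^2 - 1*(-1.3627) - 5 = 3.7905
Step 2: Evaluate g(x).
g(-1.3627) = 7*-1.3627 - 14 = -23.5389
Step 3: Compute Lagrangian.
L = 3.7905 + 4*-23.5389 = -90.3651


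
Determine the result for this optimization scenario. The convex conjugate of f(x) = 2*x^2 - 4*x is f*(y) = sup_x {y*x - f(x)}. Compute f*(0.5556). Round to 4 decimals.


f*(y) = sup_x {y*x - a*x^2 - b*x} = sup_x {(y-b)*x - a*x^2}
FOC: (y - b) - 2a*x = 0 => x* = (y - b)/(2a)
x* = (0.5556 + 4)/(2*2) = 1.1389
f*(0.5556) = (y-b)^2/(4a) = (0.5556 + 4)^2/(4*2)
= 20.7535/8 = 2.5942


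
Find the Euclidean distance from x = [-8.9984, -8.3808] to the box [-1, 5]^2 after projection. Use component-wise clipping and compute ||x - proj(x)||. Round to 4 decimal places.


Project each component onto [-1, 5].
clip(-8.9984) = -1.0, clip(-8.3808) = -1.0
Projection = [-1.0, -1.0]
Squared diffs: [63.9744, 54.4762]
Distance = sqrt(118.4506) = 10.8835


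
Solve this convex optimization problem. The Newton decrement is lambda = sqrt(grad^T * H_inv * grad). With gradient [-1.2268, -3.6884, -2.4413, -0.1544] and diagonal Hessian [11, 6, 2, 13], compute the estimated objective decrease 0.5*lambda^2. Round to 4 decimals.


Step 1: H is diagonal, so H^(-1) * g = [-0.1115, -0.6147, -1.2207, -0.0119].
Step 2: g^T H^(-1) g = sum_i g_i^2 / H_ii
  = (-1.2268)^2/11 + (-3.6884)^2/6 + (-2.4413)^2/2 + (-0.1544)^2/13
  = 0.1368 + 2.2674 + 2.98 + 0.0018 = 5.386
Step 3: Objective decrease = 0.5 * g^T H^(-1) g = 2.693


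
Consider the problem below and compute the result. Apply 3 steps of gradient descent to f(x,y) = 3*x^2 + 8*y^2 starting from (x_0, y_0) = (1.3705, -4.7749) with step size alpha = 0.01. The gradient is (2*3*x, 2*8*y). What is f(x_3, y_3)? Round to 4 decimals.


Gradient descent on f(x,y) = 3*x^2 + 8*y^2.
Starting point: (1.3705, -4.7749), alpha = 0.01
Step 1: grad_x = 2*3*1.3705 = 8.223, grad_y = 2*8*-4.7749 = -76.3984
  x_1 = 1.3705 - 0.01*8.223 = 1.2883
  y_1 = -4.7749 - 0.01*-76.3984 = -4.0109
Step 2: grad_x = 2*3*1.2883 = 7.7296, grad_y = 2*8*-4.0109 = -64.1747
  x_2 = 1.2883 - 0.01*7.7296 = 1.211
  y_2 = -4.0109 - 0.01*-64.1747 = -3.3692
Step 3: grad_x = 2*3*1.211 = 7.2658, grad_y = 2*8*-3.3692 = -53.9067
  x_3 = 1.211 - 0.01*7.2658 = 1.1383
  y_3 = -3.3692 - 0.01*-53.9067 = -2.8301
f(1.1383, -2.8301) = 3*1.1383^2 + 8*(-2.8301)^2 = 67.9631


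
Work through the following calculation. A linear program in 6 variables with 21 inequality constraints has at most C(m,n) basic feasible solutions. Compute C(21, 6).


Each vertex corresponds to some choice of n active constraints out of m, so the number of vertices is at most C(m, n) = m! / (n!(m-n)!).
m = 21, n = 6
Numerator: 21 * 20 * 19 * 18 * 17 * 16
Denominator: 6! = 720
C(21, 6) = 54264


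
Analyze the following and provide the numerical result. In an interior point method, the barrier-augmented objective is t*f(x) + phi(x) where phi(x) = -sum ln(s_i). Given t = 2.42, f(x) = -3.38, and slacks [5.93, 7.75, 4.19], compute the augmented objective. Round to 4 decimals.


Step 1: Compute log-barrier.
ln values: [1.78, 2.0477, 1.4327]
phi = -(1.78 + 2.0477 + 1.4327) = -5.2604
Step 2: Compute augmented objective.
t*f(x) = 2.42*-3.38 = -8.1796
Total = -8.1796 - 5.2604 = -13.44


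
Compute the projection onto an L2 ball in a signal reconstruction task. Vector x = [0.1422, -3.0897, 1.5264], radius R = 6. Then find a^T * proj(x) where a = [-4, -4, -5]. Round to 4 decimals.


Step 1: Compute ||x|| (intermediates to 6 decimals).
||x|| = sqrt(0.1422^2 + (-3.0897)^2 + 1.5264^2) = 3.449111
Step 2: Project.
Since ||x|| <= R, proj = x (no scaling needed).
proj(x) = [0.1422, -3.0897, 1.5264]
Step 3: Dot product.
a^T * proj(x) = -4*0.1422 - 4*(-3.0897) - 5*1.5264 = 4.158


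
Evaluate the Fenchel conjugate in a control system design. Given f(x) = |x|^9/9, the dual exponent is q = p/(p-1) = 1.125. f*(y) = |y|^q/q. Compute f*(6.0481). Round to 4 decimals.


The conjugate exponent q satisfies 1/p + 1/q = 1.
p = 9, so q = 9/(9 - 1) = 1.125
|y|^q = 6.0481^1.125 = 7.5739
f*(6.0481) = 7.5739 / 1.125 = 6.7324


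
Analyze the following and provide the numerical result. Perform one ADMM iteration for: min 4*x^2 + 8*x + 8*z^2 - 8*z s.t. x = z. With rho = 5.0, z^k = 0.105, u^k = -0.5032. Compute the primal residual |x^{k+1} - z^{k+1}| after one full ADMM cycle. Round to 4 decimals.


ADMM iteration with rho = 5.0, z^k = 0.105, u^k = -0.5032
Step 1: x-update.
Minimize 4*x^2 + 8*x + (5.0/2)*(x - 0.105 - 0.5032)^2
FOC: (2*4 + 5.0)*x = -8 + 5.0*(0.105 + 0.5032)
x^{k+1} = -0.3815
Step 2: z-update.
Minimize 8*z^2 - 8*z + (5.0/2)*(-0.3815 - z - 0.5032)^2
FOC: (2*8 + 5.0)*z = 8 + 5.0*(-0.3815 - 0.5032)
z^{k+1} = 0.1703
Step 3: u-update.
u^{k+1} = -0.5032 - 0.3815 - 0.1703 = -1.055
Step 4: Primal residual = |-0.3815 - 0.1703| = 0.5518


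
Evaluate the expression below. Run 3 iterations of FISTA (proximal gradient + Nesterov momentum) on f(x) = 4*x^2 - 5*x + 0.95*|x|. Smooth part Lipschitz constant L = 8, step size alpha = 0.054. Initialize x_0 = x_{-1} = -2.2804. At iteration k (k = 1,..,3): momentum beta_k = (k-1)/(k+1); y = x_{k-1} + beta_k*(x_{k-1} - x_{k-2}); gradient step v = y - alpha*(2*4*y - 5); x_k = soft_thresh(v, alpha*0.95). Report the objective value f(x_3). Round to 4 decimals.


FISTA on f(x) = 4*x^2 - 5*x + 0.95*|x|
L = 8, alpha = 0.054
Iteration 1: beta = 0.0, y = -2.2804 + 0.0*(-2.2804 + 2.2804) = -2.2804
  grad(y) = -23.2432, v = y - alpha*grad = -1.0253
  prox(v) = soft_thresh(-1.0253, 0.0513) = -0.974
Iteration 2: beta = 0.3333, y = -0.974 + 0.3333*(-0.974 + 2.2804) = -0.5385
  grad(y) = -9.3079, v = y - alpha*grad = -0.0359
  prox(v) = soft_thresh(-0.0359, 0.0513) = 0.0
Iteration 3: beta = 0.5, y = 0.0 + 0.5*(0.0 + 0.974) = 0.487
  grad(y) = -1.1041, v = y - alpha*grad = 0.5466
  prox(v) = soft_thresh(0.5466, 0.0513) = 0.4953
f(x_3) = 4*0.4953^2 - 5*0.4953 + 0.95*|0.4953| = -1.0247


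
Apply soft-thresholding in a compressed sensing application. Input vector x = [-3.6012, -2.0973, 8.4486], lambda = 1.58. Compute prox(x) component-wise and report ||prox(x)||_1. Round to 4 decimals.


Soft-thresholding with lambda = 1.58:
prox(-3.6012) = sign(-3.6012)*max(|-3.6012| - 1.58, 0) = -2.0212
prox(-2.0973) = sign(-2.0973)*max(|-2.0973| - 1.58, 0) = -0.5173
prox(8.4486) = sign(8.4486)*max(|8.4486| - 1.58, 0) = 6.8686
prox(x) = [-2.0212, -0.5173, 6.8686]
||prox(x)||_1 = 2.0212 + 0.5173 + 6.8686 = 9.4071


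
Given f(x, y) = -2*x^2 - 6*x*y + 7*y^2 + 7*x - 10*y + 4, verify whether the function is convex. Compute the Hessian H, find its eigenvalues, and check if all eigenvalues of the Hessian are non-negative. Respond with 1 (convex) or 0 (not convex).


The Hessian of f(x,y) = -2*x^2 - 6*x*y + 7*y^2 + 7*x - 10*y + 4 is:
H = [[-4, -6], [-6, 14]]
Trace = -4 + 14 = 10
Determinant = -4*14 - (-6)^2 = -92
Discriminant = (10)^2 - 4*-92 = 468.0
Eigenvalues: lambda_1 = -5.8167, lambda_2 = 15.8167
The function is not convex.

0


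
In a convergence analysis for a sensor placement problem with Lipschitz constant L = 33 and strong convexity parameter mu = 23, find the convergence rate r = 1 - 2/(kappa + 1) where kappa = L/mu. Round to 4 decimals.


Step 1: Compute the condition number.
kappa = L/mu = 33/23 = 1.4348
Step 2: Compute the convergence rate.
r = 1 - 2/(kappa + 1) = 1 - 2*mu/(L + mu) = (L - mu)/(L + mu) = 10/56 = 0.1786


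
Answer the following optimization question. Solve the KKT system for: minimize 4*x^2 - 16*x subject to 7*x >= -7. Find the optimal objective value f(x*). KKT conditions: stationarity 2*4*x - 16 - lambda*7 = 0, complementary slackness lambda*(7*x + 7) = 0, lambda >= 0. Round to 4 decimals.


Step 1: Try lambda = 0 (constraint inactive).
Stationarity: 2*4*x - 16 = 0
x* = 16/(2*4) = 2.0
Check constraint: 7*2.0 = 14.0 >= -7 -- satisfied.
Step 2: Compute optimal value.
f(x*) = 4*2.0^2 - 16*2.0 = -16.0


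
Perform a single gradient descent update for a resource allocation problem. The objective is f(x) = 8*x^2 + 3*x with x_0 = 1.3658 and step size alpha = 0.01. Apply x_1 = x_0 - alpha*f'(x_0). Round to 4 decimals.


We compute the gradient at x_0 and apply the update.
f'(x) = 16*x + 3
f'(1.3658) = 16*1.3658 + 3 = 24.8528
x_1 = 1.3658 - 0.01*24.8528 = 1.1173


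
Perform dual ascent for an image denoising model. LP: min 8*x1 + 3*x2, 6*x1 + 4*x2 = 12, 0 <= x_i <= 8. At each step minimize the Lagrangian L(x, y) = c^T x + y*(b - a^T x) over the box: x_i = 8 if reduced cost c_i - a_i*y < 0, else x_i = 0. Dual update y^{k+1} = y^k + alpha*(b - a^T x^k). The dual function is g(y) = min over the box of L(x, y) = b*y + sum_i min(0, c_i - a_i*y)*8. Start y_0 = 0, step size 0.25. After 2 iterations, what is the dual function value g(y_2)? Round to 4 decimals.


Dual ascent for LP: min 8*x1 + 3*x2, 6*x1 + 4*x2 = 12, 0 <= x_i <= 8
Step 1: y^k = 0.0, reduced costs: (8.0, 3.0)
  x^k = (0.0, 0.0), subgradient = b - a^T x = 12.0
  y^{k+1} = 0.0 + 0.25*12.0 = 3.0
Step 2: y^k = 3.0, reduced costs: (-10.0, -9.0)
  x^k = (8.0, 8.0), subgradient = b - a^T x = -68.0
  y^{k+1} = 3.0 + 0.25*-68.0 = -14.0
Dual objective at y_2 = -14.0: reduced costs (92.0, 59.0), box minimizer x = (0.0, 0.0)
g(y_2) = b*y + (c1 - a1*y)*x1 + (c2 - a2*y)*x2 = 12*(-14.0) + 92.0*0.0 + 59.0*0.0 = -168.0 + 0.0 + 0.0 = -168.0


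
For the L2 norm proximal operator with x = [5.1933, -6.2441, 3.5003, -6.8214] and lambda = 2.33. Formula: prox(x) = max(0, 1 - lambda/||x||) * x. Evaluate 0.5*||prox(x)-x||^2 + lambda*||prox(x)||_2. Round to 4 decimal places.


Step 1: Compute ||x||.
||x|| = 11.1688
Step 2: Compute scaling factor.
scale = max(0, 1 - 2.33/11.1688) = 0.7914
Step 3: prox(x) = [4.1099, -4.9415, 2.7701, -5.3983]
||prox(x)|| = 8.8388
Step 4: Proximal objective.
0.5*||prox-x||^2 = 2.7145
lambda*||prox|| = 20.5944
Total = 23.3089


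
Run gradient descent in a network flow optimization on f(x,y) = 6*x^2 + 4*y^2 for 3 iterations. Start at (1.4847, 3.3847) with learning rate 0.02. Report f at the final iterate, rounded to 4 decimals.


Gradient descent on f(x,y) = 6*x^2 + 4*y^2.
Starting point: (1.4847, 3.3847), alpha = 0.02
Step 1: grad_x = 2*6*1.4847 = 17.8164, grad_y = 2*4*3.3847 = 27.0776
  x_1 = 1.4847 - 0.02*17.8164 = 1.1284
  y_1 = 3.3847 - 0.02*27.0776 = 2.8431
Step 2: grad_x = 2*6*1.1284 = 13.5405, grad_y = 2*4*2.8431 = 22.7452
  x_2 = 1.1284 - 0.02*13.5405 = 0.8576
  y_2 = 2.8431 - 0.02*22.7452 = 2.3882
Step 3: grad_x = 2*6*0.8576 = 10.2908, grad_y = 2*4*2.3882 = 19.106
  x_3 = 0.8576 - 0.02*10.2908 = 0.6517
  y_3 = 2.3882 - 0.02*19.106 = 2.0061
f(0.6517, 2.0061) = 6*0.6517^2 + 4*2.0061^2 = 18.6468


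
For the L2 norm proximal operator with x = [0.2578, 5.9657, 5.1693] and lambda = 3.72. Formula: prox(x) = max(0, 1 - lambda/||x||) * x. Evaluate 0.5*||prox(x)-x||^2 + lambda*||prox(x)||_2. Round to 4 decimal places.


Step 1: Compute ||x||.
||x|| = 7.898
Step 2: Compute scaling factor.
scale = max(0, 1 - 3.72/7.898) = 0.529
Step 3: prox(x) = [0.1364, 3.1558, 2.7345]
||prox(x)|| = 4.178
Step 4: Proximal objective.
0.5*||prox-x||^2 = 6.9192
lambda*||prox|| = 15.5422
Total = 22.4612


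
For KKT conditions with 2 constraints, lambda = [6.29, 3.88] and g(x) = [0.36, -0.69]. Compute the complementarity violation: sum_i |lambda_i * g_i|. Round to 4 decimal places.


KKT complementary slackness check:
lambda_1 * g_1 = 6.29 * 0.36 = 2.2644
lambda_2 * g_2 = 3.88 * -0.69 = -2.6772
Total violation = 2.2644 + 2.6772 = 4.9416


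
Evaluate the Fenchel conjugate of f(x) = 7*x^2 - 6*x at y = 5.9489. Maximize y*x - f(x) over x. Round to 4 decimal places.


f*(y) = sup_x {y*x - a*x^2 - b*x} = sup_x {(y-b)*x - a*x^2}
FOC: (y - b) - 2a*x = 0 => x* = (y - b)/(2a)
x* = (5.9489 + 6)/(2*7) = 0.8535
f*(5.9489) = (y-b)^2/(4a) = (5.9489 + 6)^2/(4*7)
= 142.7762/28 = 5.0992


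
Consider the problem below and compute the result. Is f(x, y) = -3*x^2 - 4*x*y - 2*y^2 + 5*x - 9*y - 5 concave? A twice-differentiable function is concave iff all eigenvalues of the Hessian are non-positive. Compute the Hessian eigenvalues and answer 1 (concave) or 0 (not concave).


The Hessian of f(x,y) = -3*x^2 - 4*x*y - 2*y^2 + 5*x - 9*y - 5 is:
H = [[-6, -4], [-4, -4]]
Trace = -6 - 4 = -10
Determinant = -6*-4 - (-4)^2 = 8
Discriminant = (-10)^2 - 4*8 = 68.0
Eigenvalues: lambda_1 = -9.1231, lambda_2 = -0.8769
The function is concave.

1


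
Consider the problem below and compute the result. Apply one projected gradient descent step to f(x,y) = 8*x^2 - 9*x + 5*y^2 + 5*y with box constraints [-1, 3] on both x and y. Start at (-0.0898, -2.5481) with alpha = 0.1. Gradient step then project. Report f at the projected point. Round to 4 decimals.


Step 1: Compute gradient at (-0.0898, -2.5481).
grad_x = 2*8*-0.0898 - 9 = -10.4368
grad_y = 2*5*-2.5481 + 5 = -20.481
Step 2: Gradient step.
x_raw = -0.0898 - 0.1*-10.4368 = 0.9539
y_raw = -2.5481 - 0.1*-20.481 = -0.5
Step 3: Project onto [-1, 3].
x_proj = clip(0.9539) = 0.9539
y_proj = clip(-0.5) = -0.5
Step 4: Evaluate f.
f(0.9539, -0.5) = -2.5558


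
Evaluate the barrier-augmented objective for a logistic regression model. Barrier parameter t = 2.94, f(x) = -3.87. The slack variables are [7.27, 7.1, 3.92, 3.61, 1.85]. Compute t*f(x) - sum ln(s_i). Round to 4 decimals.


Step 1: Compute log-barrier.
ln values: [1.9838, 1.9601, 1.3661, 1.2837, 0.6152]
phi = -(1.9838 + 1.9601 + 1.3661 + 1.2837 + 0.6152) = -7.2088
Step 2: Compute augmented objective.
t*f(x) = 2.94*-3.87 = -11.3778
Total = -11.3778 - 7.2088 = -18.5866


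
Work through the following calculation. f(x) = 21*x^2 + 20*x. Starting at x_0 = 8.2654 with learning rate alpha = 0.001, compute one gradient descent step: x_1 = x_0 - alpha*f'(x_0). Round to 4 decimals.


We compute the gradient at x_0 and apply the update.
f'(x) = 42*x + 20
f'(8.2654) = 42*8.2654 + 20 = 367.1468
x_1 = 8.2654 - 0.001*367.1468 = 7.8983


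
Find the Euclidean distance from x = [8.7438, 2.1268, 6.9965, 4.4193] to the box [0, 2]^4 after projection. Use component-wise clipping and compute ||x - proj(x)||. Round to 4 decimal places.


Project each component onto [0, 2].
clip(8.7438) = 2.0, clip(2.1268) = 2.0, clip(6.9965) = 2.0, clip(4.4193) = 2.0
Projection = [2.0, 2.0, 2.0, 2.0]
Squared diffs: [45.4788, 0.0161, 24.965, 5.853]
Distance = sqrt(76.3129) = 8.7357


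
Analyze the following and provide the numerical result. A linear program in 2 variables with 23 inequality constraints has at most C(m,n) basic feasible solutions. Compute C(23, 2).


Each vertex corresponds to some choice of n active constraints out of m, so the number of vertices is at most C(m, n) = m! / (n!(m-n)!).
m = 23, n = 2
Numerator: 23 * 22
Denominator: 2! = 2
C(23, 2) = 253


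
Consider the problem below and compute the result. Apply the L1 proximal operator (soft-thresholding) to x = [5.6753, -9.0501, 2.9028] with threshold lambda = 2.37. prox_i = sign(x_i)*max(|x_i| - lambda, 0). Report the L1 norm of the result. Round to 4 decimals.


Soft-thresholding with lambda = 2.37:
prox(5.6753) = sign(5.6753)*max(|5.6753| - 2.37, 0) = 3.3053
prox(-9.0501) = sign(-9.0501)*max(|-9.0501| - 2.37, 0) = -6.6801
prox(2.9028) = sign(2.9028)*max(|2.9028| - 2.37, 0) = 0.5328
prox(x) = [3.3053, -6.6801, 0.5328]
||prox(x)||_1 = 3.3053 + 6.6801 + 0.5328 = 10.5182


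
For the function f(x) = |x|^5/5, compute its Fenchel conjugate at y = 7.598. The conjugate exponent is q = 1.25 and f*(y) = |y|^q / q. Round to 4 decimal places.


The conjugate exponent q satisfies 1/p + 1/q = 1.
p = 5, so q = 5/(5 - 1) = 1.25
|y|^q = 7.598^1.25 = 12.6146
f*(7.598) = 12.6146 / 1.25 = 10.0917


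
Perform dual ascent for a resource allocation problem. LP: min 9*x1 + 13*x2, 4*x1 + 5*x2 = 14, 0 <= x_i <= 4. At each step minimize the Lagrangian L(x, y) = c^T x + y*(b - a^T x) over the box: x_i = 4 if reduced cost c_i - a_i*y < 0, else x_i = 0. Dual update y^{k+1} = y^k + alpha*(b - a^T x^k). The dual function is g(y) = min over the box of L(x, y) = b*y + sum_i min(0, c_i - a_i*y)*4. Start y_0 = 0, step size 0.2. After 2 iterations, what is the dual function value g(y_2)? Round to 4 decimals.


Dual ascent for LP: min 9*x1 + 13*x2, 4*x1 + 5*x2 = 14, 0 <= x_i <= 4
Step 1: y^k = 0.0, reduced costs: (9.0, 13.0)
  x^k = (0.0, 0.0), subgradient = b - a^T x = 14.0
  y^{k+1} = 0.0 + 0.2*14.0 = 2.8
Step 2: y^k = 2.8, reduced costs: (-2.2, -1.0)
  x^k = (4.0, 4.0), subgradient = b - a^T x = -22.0
  y^{k+1} = 2.8 + 0.2*-22.0 = -1.6
Dual objective at y_2 = -1.6: reduced costs (15.4, 21.0), box minimizer x = (0.0, 0.0)
g(y_2) = b*y + (c1 - a1*y)*x1 + (c2 - a2*y)*x2 = 14*(-1.6) + 15.4*0.0 + 21.0*0.0 = -22.4 + 0.0 + 0.0 = -22.4


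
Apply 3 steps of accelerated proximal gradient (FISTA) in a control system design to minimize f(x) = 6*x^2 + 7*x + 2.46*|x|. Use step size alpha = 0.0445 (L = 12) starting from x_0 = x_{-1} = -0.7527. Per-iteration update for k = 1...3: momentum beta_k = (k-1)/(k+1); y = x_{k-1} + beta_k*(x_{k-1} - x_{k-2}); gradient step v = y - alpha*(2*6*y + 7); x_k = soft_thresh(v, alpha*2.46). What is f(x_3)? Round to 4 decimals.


FISTA on f(x) = 6*x^2 + 7*x + 2.46*|x|
L = 12, alpha = 0.0445
Iteration 1: beta = 0.0, y = -0.7527 + 0.0*(-0.7527 + 0.7527) = -0.7527
  grad(y) = -2.0324, v = y - alpha*grad = -0.6623
  prox(v) = soft_thresh(-0.6623, 0.1095) = -0.5528
Iteration 2: beta = 0.3333, y = -0.5528 + 0.3333*(-0.5528 + 0.7527) = -0.4862
  grad(y) = 1.1662, v = y - alpha*grad = -0.538
  prox(v) = soft_thresh(-0.538, 0.1095) = -0.4286
Iteration 3: beta = 0.5, y = -0.4286 + 0.5*(-0.4286 + 0.5528) = -0.3665
  grad(y) = 2.6024, v = y - alpha*grad = -0.4823
  prox(v) = soft_thresh(-0.4823, 0.1095) = -0.3728
f(x_3) = 6*(-0.3728)^2 + 7*(-0.3728) + 2.46*|-0.3728| = -0.8586


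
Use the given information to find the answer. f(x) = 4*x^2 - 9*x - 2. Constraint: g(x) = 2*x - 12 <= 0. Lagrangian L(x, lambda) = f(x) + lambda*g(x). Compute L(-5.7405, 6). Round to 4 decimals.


Step 1: Evaluate f(x).
f(-5.7405) = 4*(-5.7405)^2 - 9*(-5.7405) - 2 = 181.4779
Step 2: Evaluate g(x).
g(-5.7405) = 2*-5.7405 - 12 = -23.481
Step 3: Compute Lagrangian.
L = 181.4779 + 6*-23.481 = 40.5919


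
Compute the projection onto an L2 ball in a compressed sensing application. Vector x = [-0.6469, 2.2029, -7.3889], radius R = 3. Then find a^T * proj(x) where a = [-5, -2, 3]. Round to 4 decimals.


Step 1: Compute ||x|| (intermediates to 6 decimals).
||x|| = sqrt((-0.6469)^2 + 2.2029^2 + (-7.3889)^2) = 7.737383
Step 2: Project.
Since ||x|| > R, scale = R/||x|| = 3/7.737383 = 0.387728, proj(x) = scale * x
proj(x) = [-0.250821, 0.854126, -2.864883]
Step 3: Dot product.
a^T * proj(x) = -5*(-0.250821) - 2*0.854126 + 3*(-2.864883) = -9.0488


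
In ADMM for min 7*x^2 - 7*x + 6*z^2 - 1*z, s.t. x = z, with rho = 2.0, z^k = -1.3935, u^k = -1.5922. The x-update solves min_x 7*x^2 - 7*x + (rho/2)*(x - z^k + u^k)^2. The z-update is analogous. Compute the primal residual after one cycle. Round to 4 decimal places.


ADMM iteration with rho = 2.0, z^k = -1.3935, u^k = -1.5922
Step 1: x-update.
Minimize 7*x^2 - 7*x + (2.0/2)*(x + 1.3935 - 1.5922)^2
FOC: (2*7 + 2.0)*x = 7 + 2.0*(-1.3935 + 1.5922)
x^{k+1} = 0.4623
Step 2: z-update.
Minimize 6*z^2 - 1*z + (2.0/2)*(0.4623 - z - 1.5922)^2
FOC: (2*6 + 2.0)*z = 1 + 2.0*(0.4623 - 1.5922)
z^{k+1} = -0.09
Step 3: u-update.
u^{k+1} = -1.5922 + 0.4623 + 0.09 = -1.0399
Step 4: Primal residual = |0.4623 + 0.09| = 0.5523


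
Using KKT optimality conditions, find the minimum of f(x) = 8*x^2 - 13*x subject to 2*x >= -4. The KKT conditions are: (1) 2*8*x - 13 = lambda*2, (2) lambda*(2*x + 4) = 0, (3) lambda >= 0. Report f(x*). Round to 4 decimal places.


Step 1: Try lambda = 0 (constraint inactive).
Stationarity: 2*8*x - 13 = 0
x* = 13/(2*8) = 0.8125
Check constraint: 2*0.8125 = 1.625 >= -4 -- satisfied.
Step 2: Compute optimal value.
f(x*) = 8*0.8125^2 - 13*0.8125 = -5.2813


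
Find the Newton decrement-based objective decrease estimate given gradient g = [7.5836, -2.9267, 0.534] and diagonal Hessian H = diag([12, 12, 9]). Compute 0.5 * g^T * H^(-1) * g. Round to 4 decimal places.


Step 1: H is diagonal, so H^(-1) * g = [0.632, -0.2439, 0.0593].
Step 2: g^T H^(-1) g = sum_i g_i^2 / H_ii
  = (7.5836)^2/12 + (-2.9267)^2/12 + (0.534)^2/9
  = 4.7926 + 0.7138 + 0.0317 = 5.5381
Step 3: Objective decrease = 0.5 * g^T H^(-1) g = 2.769


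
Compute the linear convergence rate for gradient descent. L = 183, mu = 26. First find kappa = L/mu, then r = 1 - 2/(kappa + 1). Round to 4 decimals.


Step 1: Compute the condition number.
kappa = L/mu = 183/26 = 7.0385
Step 2: Compute the convergence rate.
r = 1 - 2/(kappa + 1) = 1 - 2*mu/(L + mu) = (L - mu)/(L + mu) = 157/209 = 0.7512


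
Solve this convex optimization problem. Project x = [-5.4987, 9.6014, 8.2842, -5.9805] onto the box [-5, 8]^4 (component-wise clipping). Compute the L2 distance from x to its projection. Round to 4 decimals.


Project each component onto [-5, 8].
clip(-5.4987) = -5.0, clip(9.6014) = 8.0, clip(8.2842) = 8.0, clip(-5.9805) = -5.0
Projection = [-5.0, 8.0, 8.0, -5.0]
Squared diffs: [0.2487, 2.5645, 0.0808, 0.9614]
Distance = sqrt(3.8554) = 1.9635


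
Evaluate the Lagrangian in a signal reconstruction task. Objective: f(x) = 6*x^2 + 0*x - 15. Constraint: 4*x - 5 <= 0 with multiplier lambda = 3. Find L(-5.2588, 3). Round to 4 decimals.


Step 1: Evaluate f(x).
f(-5.2588) = 6*(-5.2588)^2 + 0*(-5.2588) - 15 = 150.9299
Step 2: Evaluate g(x).
g(-5.2588) = 4*-5.2588 - 5 = -26.0352
Step 3: Compute Lagrangian.
L = 150.9299 + 3*-26.0352 = 72.8243


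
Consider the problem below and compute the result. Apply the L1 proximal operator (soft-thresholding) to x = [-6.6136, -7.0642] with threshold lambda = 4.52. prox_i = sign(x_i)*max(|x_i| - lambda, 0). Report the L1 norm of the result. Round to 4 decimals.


Soft-thresholding with lambda = 4.52:
prox(-6.6136) = sign(-6.6136)*max(|-6.6136| - 4.52, 0) = -2.0936
prox(-7.0642) = sign(-7.0642)*max(|-7.0642| - 4.52, 0) = -2.5442
prox(x) = [-2.0936, -2.5442]
||prox(x)||_1 = 2.0936 + 2.5442 = 4.6378


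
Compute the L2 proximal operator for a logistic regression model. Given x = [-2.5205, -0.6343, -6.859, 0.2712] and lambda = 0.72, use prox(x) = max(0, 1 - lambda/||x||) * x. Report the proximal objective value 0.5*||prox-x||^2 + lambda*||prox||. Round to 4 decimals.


Step 1: Compute ||x||.
||x|| = 7.3399
Step 2: Compute scaling factor.
scale = max(0, 1 - 0.72/7.3399) = 0.9019
Step 3: prox(x) = [-2.2733, -0.5721, -6.1862, 0.2446]
||prox(x)|| = 6.6199
Step 4: Proximal objective.
0.5*||prox-x||^2 = 0.2592
lambda*||prox|| = 4.7663
Total = 5.0256


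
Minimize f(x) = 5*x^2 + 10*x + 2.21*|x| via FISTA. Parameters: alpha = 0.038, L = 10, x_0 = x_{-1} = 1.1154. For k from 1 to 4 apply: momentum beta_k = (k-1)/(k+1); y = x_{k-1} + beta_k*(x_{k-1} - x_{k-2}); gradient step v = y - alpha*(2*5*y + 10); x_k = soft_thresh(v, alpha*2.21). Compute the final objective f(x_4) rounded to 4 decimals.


FISTA on f(x) = 5*x^2 + 10*x + 2.21*|x|
L = 10, alpha = 0.038
Iteration 1: beta = 0.0, y = 1.1154 + 0.0*(1.1154 - 1.1154) = 1.1154
  grad(y) = 21.154, v = y - alpha*grad = 0.3115
  prox(v) = soft_thresh(0.3115, 0.084) = 0.2276
Iteration 2: beta = 0.3333, y = 0.2276 + 0.3333*(0.2276 - 1.1154) = -0.0684
  grad(y) = 9.3162, v = y - alpha*grad = -0.4224
  prox(v) = soft_thresh(-0.4224, 0.084) = -0.3384
Iteration 3: beta = 0.5, y = -0.3384 + 0.5*(-0.3384 - 0.2276) = -0.6214
  grad(y) = 3.786, v = y - alpha*grad = -0.7653
  prox(v) = soft_thresh(-0.7653, 0.084) = -0.6813
Iteration 4: beta = 0.6, y = -0.6813 + 0.6*(-0.6813 + 0.3384) = -0.887
  grad(y) = 1.1298, v = y - alpha*grad = -0.93
  prox(v) = soft_thresh(-0.93, 0.084) = -0.846
f(x_4) = 5*(-0.846)^2 + 10*(-0.846) + 2.21*|-0.846| = -3.0118


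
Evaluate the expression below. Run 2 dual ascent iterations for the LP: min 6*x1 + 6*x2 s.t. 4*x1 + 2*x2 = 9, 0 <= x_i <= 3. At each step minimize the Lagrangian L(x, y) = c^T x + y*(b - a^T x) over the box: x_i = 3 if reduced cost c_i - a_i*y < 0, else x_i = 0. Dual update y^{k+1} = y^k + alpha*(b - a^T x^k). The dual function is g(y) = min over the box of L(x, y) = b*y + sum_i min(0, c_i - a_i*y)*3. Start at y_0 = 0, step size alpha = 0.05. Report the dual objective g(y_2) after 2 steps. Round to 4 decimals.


Dual ascent for LP: min 6*x1 + 6*x2, 4*x1 + 2*x2 = 9, 0 <= x_i <= 3
Step 1: y^k = 0.0, reduced costs: (6.0, 6.0)
  x^k = (0.0, 0.0), subgradient = b - a^T x = 9.0
  y^{k+1} = 0.0 + 0.05*9.0 = 0.45
Step 2: y^k = 0.45, reduced costs: (4.2, 5.1)
  x^k = (0.0, 0.0), subgradient = b - a^T x = 9.0
  y^{k+1} = 0.45 + 0.05*9.0 = 0.9
Dual objective at y_2 = 0.9: reduced costs (2.4, 4.2), box minimizer x = (0.0, 0.0)
g(y_2) = b*y + (c1 - a1*y)*x1 + (c2 - a2*y)*x2 = 9*0.9 + 2.4*0.0 + 4.2*0.0 = 8.1 + 0.0 + 0.0 = 8.1


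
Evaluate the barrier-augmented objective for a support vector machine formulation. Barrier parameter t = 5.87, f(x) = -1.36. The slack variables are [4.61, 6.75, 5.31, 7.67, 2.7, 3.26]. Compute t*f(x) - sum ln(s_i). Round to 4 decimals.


Step 1: Compute log-barrier.
ln values: [1.5282, 1.9095, 1.6696, 2.0373, 0.9933, 1.1817]
phi = -(1.5282 + 1.9095 + 1.6696 + 2.0373 + 0.9933 + 1.1817) = -9.3197
Step 2: Compute augmented objective.
t*f(x) = 5.87*-1.36 = -7.9832
Total = -7.9832 - 9.3197 = -17.3029


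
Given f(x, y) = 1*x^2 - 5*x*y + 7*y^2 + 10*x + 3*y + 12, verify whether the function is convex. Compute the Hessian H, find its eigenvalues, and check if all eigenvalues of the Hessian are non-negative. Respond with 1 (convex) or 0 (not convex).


The Hessian of f(x,y) = 1*x^2 - 5*x*y + 7*y^2 + 10*x + 3*y + 12 is:
H = [[2, -5], [-5, 14]]
Trace = 2 + 14 = 16
Determinant = 2*14 - (-5)^2 = 3
Discriminant = (16)^2 - 4*3 = 244.0
Eigenvalues: lambda_1 = 0.1898, lambda_2 = 15.8102
The function is convex.

1


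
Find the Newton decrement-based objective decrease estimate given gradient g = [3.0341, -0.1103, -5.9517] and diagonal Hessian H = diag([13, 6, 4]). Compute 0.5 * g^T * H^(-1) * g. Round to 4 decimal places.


Step 1: H is diagonal, so H^(-1) * g = [0.2334, -0.0184, -1.4879].
Step 2: g^T H^(-1) g = sum_i g_i^2 / H_ii
  = (3.0341)^2/13 + (-0.1103)^2/6 + (-5.9517)^2/4
  = 0.7081 + 0.002 + 8.8557 = 9.5658
Step 3: Objective decrease = 0.5 * g^T H^(-1) g = 4.7829


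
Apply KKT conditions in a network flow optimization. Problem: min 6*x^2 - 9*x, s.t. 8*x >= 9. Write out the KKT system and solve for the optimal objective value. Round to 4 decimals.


Step 1: Try lambda = 0 (constraint inactive).
x_unc = 9/(2*6) = 0.75
Check: 8*0.75 = 6.0 < 9 -- violated!
Step 2: Constraint must be active: 8*x = 9
x* = 9/8 = 1.125
lambda = (2*6*1.125 - 9)/8 = 0.5625
Step 3: Compute optimal value.
f(x*) = 6*1.125^2 - 9*1.125 = -2.5313


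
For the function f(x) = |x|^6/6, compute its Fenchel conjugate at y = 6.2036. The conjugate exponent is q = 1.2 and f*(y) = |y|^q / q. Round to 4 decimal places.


The conjugate exponent q satisfies 1/p + 1/q = 1.
p = 6, so q = 6/(6 - 1) = 1.2
|y|^q = 6.2036^1.2 = 8.9366
f*(6.2036) = 8.9366 / 1.2 = 7.4472


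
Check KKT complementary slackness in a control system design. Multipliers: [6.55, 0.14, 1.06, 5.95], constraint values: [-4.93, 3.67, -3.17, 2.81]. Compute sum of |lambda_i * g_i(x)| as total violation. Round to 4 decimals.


KKT complementary slackness check:
lambda_1 * g_1 = 6.55 * -4.93 = -32.2915
lambda_2 * g_2 = 0.14 * 3.67 = 0.5138
lambda_3 * g_3 = 1.06 * -3.17 = -3.3602
lambda_4 * g_4 = 5.95 * 2.81 = 16.7195
Total violation = 32.2915 + 0.5138 + 3.3602 + 16.7195 = 52.885


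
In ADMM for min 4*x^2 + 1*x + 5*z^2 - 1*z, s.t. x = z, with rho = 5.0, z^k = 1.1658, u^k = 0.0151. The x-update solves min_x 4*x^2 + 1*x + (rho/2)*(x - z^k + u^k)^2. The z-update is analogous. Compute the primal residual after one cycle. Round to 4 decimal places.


ADMM iteration with rho = 5.0, z^k = 1.1658, u^k = 0.0151
Step 1: x-update.
Minimize 4*x^2 + 1*x + (5.0/2)*(x - 1.1658 + 0.0151)^2
FOC: (2*4 + 5.0)*x = -1 + 5.0*(1.1658 - 0.0151)
x^{k+1} = 0.3657
Step 2: z-update.
Minimize 5*z^2 - 1*z + (5.0/2)*(0.3657 - z + 0.0151)^2
FOC: (2*5 + 5.0)*z = 1 + 5.0*(0.3657 + 0.0151)
z^{k+1} = 0.1936
Step 3: u-update.
u^{k+1} = 0.0151 + 0.3657 - 0.1936 = 0.1872
Step 4: Primal residual = |0.3657 - 0.1936| = 0.1721


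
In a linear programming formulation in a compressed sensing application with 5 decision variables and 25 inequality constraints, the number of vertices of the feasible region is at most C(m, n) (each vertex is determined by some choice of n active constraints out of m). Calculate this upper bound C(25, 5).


Each vertex corresponds to some choice of n active constraints out of m, so the number of vertices is at most C(m, n) = m! / (n!(m-n)!).
m = 25, n = 5
Numerator: 25 * 24 * 23 * 22 * 21
Denominator: 5! = 120
C(25, 5) = 53130


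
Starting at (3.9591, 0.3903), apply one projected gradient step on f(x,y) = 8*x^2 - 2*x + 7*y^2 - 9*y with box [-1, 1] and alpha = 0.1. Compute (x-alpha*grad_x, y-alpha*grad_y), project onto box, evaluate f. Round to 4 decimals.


Step 1: Compute gradient at (3.9591, 0.3903).
grad_x = 2*8*3.9591 - 2 = 61.3456
grad_y = 2*7*0.3903 - 9 = -3.5358
Step 2: Gradient step.
x_raw = 3.9591 - 0.1*61.3456 = -2.1755
y_raw = 0.3903 - 0.1*-3.5358 = 0.7439
Step 3: Project onto [-1, 1].
x_proj = clip(-2.1755) = -1.0
y_proj = clip(0.7439) = 0.7439
Step 4: Evaluate f.
f(-1.0, 0.7439) = 7.1786


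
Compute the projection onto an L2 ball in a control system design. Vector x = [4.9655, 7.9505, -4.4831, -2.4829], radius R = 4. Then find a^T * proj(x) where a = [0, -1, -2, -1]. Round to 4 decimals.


Step 1: Compute ||x|| (intermediates to 6 decimals).
||x|| = sqrt(4.9655^2 + 7.9505^2 + (-4.4831)^2 + (-2.4829)^2) = 10.683146
Step 2: Project.
Since ||x|| > R, scale = R/||x|| = 4/10.683146 = 0.374422, proj(x) = scale * x
proj(x) = [1.859192, 2.976842, -1.678571, -0.929652]
Step 3: Dot product.
a^T * proj(x) = 0*1.859192 - 1*2.976842 - 2*(-1.678571) - 1*(-0.929652) = 1.31


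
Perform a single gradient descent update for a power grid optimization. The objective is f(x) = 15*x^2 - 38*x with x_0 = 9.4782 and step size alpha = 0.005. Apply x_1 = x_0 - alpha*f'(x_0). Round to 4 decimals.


We compute the gradient at x_0 and apply the update.
f'(x) = 30*x - 38
f'(9.4782) = 30*9.4782 - 38 = 246.346
x_1 = 9.4782 - 0.005*246.346 = 8.2465


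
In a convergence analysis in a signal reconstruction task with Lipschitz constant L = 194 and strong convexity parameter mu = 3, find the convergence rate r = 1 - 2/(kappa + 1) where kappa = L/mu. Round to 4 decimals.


Step 1: Compute the condition number.
kappa = L/mu = 194/3 = 64.6667
Step 2: Compute the convergence rate.
r = 1 - 2/(kappa + 1) = 1 - 2*mu/(L + mu) = (L - mu)/(L + mu) = 191/197 = 0.9695


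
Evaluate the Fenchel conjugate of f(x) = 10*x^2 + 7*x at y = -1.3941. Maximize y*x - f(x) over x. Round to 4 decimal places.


f*(y) = sup_x {y*x - a*x^2 - b*x} = sup_x {(y-b)*x - a*x^2}
FOC: (y - b) - 2a*x = 0 => x* = (y - b)/(2a)
x* = (-1.3941 - 7)/(2*10) = -0.4197
f*(-1.3941) = (y-b)^2/(4a) = (-1.3941 - 7)^2/(4*10)
= 70.4609/40 = 1.7615


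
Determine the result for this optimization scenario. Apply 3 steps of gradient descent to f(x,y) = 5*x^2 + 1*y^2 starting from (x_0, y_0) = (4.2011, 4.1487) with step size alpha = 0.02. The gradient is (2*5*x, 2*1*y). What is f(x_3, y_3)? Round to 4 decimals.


Gradient descent on f(x,y) = 5*x^2 + 1*y^2.
Starting point: (4.2011, 4.1487), alpha = 0.02
Step 1: grad_x = 2*5*4.2011 = 42.011, grad_y = 2*1*4.1487 = 8.2974
  x_1 = 4.2011 - 0.02*42.011 = 3.3609
  y_1 = 4.1487 - 0.02*8.2974 = 3.9828
Step 2: grad_x = 2*5*3.3609 = 33.6088, grad_y = 2*1*3.9828 = 7.9655
  x_2 = 3.3609 - 0.02*33.6088 = 2.6887
  y_2 = 3.9828 - 0.02*7.9655 = 3.8234
Step 3: grad_x = 2*5*2.6887 = 26.887, grad_y = 2*1*3.8234 = 7.6469
  x_3 = 2.6887 - 0.02*26.887 = 2.151
  y_3 = 3.8234 - 0.02*7.6469 = 3.6705
f(2.151, 3.6705) = 5*2.151^2 + 1*3.6705^2 = 36.6058


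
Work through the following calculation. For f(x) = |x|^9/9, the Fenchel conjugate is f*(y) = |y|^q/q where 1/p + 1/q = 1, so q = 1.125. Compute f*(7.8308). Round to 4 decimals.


The conjugate exponent q satisfies 1/p + 1/q = 1.
p = 9, so q = 9/(9 - 1) = 1.125
|y|^q = 7.8308^1.125 = 10.1282
f*(7.8308) = 10.1282 / 1.125 = 9.0028


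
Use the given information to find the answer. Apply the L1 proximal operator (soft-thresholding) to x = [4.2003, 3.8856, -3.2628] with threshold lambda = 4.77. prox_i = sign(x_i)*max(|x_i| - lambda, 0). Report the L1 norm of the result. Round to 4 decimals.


Soft-thresholding with lambda = 4.77:
prox(4.2003) = sign(4.2003)*max(|4.2003| - 4.77, 0) = 0.0
prox(3.8856) = sign(3.8856)*max(|3.8856| - 4.77, 0) = 0.0
prox(-3.2628) = sign(-3.2628)*max(|-3.2628| - 4.77, 0) = 0.0
prox(x) = [0.0, 0.0, 0.0]
||prox(x)||_1 = 0.0 + 0.0 + 0.0 = 0.0
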